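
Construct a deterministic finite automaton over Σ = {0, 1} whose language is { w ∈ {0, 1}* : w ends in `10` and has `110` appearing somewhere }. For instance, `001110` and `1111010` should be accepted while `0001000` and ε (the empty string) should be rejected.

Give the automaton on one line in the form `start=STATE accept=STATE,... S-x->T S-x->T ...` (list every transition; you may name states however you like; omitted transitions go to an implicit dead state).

Build one automaton per condition and run them in lockstep. The first has 3 states tracking how much of the suffix `10` has currently been matched; the second has 4 states tracking whether and how much of `110` has been seen. A product state is a pair (one from each), accepting exactly when both do. After merging equivalent states the machine shrinks.
With 5 states:
        0   1  
>  q0   q0  q1 
   q1   q0  q2 
   q2   q3  q2 
 * q3   q4  q2 
   q4   q4  q2 
(> = start, * = accepting)

start=q0 accept=q3 q0-0->q0 q0-1->q1 q1-0->q0 q1-1->q2 q2-0->q3 q2-1->q2 q3-0->q4 q3-1->q2 q4-0->q4 q4-1->q2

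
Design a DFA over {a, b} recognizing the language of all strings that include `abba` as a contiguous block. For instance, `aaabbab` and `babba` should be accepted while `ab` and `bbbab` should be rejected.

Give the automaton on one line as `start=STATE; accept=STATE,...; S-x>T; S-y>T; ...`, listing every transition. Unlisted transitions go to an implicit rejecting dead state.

Track how much of `abba` has been matched so far: state s0 is no progress, s4 is the absorbing accept state reached once `abba` has occurred. Intermediate states record partial matches; on a mismatch, fall back to the longest reusable overlap.
5 states suffice.
        a   b  
>  s0   s1  s0 
   s1   s1  s2 
   s2   s1  s3 
   s3   s4  s0 
 * s4   s4  s4 
(> = start, * = accepting)

start=s0; accept=s4; s0-a>s1; s0-b>s0; s1-a>s1; s1-b>s2; s2-a>s1; s2-b>s3; s3-a>s4; s3-b>s0; s4-a>s4; s4-b>s4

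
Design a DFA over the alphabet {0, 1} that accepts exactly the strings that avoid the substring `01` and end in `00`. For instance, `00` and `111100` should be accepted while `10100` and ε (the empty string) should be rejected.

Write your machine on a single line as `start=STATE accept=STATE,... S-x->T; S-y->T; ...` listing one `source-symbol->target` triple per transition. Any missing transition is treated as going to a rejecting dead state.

Build one automaton per condition and run them in lockstep. One (3 states) tracks partial matches of the forbidden pattern `01`; the other (3 states) tracks how much of the suffix `00` has currently been matched. Each combined state is a pair, one component from each; accept when both components accept. Minimizing collapses redundant product states.
4 states suffice.
        0   1  
>  S0   S1  S0 
   S1   S2  S3 
 * S2   S2  S3 
   S3   S3  S3 
(> = start, * = accepting)

start=S0; accept=S2; S0-0->S1; S0-1->S0; S1-0->S2; S1-1->S3; S2-0->S2; S2-1->S3; S3-0->S3; S3-1->S3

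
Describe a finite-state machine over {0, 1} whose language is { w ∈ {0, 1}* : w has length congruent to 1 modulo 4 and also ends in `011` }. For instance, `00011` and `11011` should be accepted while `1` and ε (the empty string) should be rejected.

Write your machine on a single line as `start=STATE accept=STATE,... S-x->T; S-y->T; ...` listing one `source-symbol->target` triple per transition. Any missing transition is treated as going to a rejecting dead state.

Build one automaton per condition and run them in lockstep. The first has 4 states tracking the input length modulo 4; the second has 4 states tracking how much of the suffix `011` has currently been matched. A product state is a pair (one from each), accepting exactly when both do.
A 16-state machine:
          0    1  
>  s0     s1   s2 
   s1     s3   s4 
   s2     s3   s5 
   s3     s6   s7 
   s4     s6   s8 
   s5     s6   s9 
   s6    s10  s11 
   s7    s10  s12 
   s8    s10   s0 
   s9    s10   s0 
   s10    s1  s13 
   s11    s1  s14 
   s12    s1   s2 
   s13    s3  s15 
 * s14    s3   s5 
   s15    s6   s9 
(> = start, * = accepting)

start=s0; accept=s14; s0-0->s1; s0-1->s2; s1-0->s3; s1-1->s4; s2-0->s3; s2-1->s5; s3-0->s6; s3-1->s7; s4-0->s6; s4-1->s8; s5-0->s6; s5-1->s9; s6-0->s10; s6-1->s11; s7-0->s10; s7-1->s12; s8-0->s10; s8-1->s0; s9-0->s10; s9-1->s0; s10-0->s1; s10-1->s13; s11-0->s1; s11-1->s14; s12-0->s1; s12-1->s2; s13-0->s3; s13-1->s15; s14-0->s3; s14-1->s5; s15-0->s6; s15-1->s9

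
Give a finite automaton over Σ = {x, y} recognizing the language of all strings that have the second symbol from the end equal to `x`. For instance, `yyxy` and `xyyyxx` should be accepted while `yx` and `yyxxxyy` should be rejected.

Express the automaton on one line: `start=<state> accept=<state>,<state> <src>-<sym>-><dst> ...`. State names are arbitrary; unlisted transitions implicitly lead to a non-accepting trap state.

start=q0 accept=q3,q4 q0-x->q1 q0-y->q2 q1-x->q3 q1-y->q4 q2-x->q5 q2-y->q6 q3-x->q3 q3-y->q4 q4-x->q5 q4-y->q6 q5-x->q3 q5-y->q4 q6-x->q5 q6-y->q6

A DFA must remember the last 2 symbols (since which symbol is second-to-last isn't known until the input ends). Use one state per possible window of the last ≤2 symbols; accept from those whose window starts with `x`.
A 7-state machine:
        x   y  
>  q0   q1  q2 
   q1   q3  q4 
   q2   q5  q6 
 * q3   q3  q4 
 * q4   q5  q6 
   q5   q3  q4 
   q6   q5  q6 
(> = start, * = accepting)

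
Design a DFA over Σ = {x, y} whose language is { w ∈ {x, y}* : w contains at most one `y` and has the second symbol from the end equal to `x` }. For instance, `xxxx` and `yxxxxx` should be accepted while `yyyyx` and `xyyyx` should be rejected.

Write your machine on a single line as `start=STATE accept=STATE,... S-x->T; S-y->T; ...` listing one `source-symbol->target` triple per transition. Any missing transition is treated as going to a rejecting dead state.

Handle the two conditions separately and then intersect. The first has 3 states tracking the count of `y`s, saturating at 2; the second has 7 states tracking the last 2 symbols read. A product state is a pair (one from each), accepting exactly when both do. After merging equivalent states the machine shrinks.
An 8-state machine:
       x  y 
>  A   B  C 
   B   D  E 
   C   F  G 
 * D   D  E 
 * E   F  G 
   F   H  G 
   G   G  G 
 * H   H  G 
(> = start, * = accepting)

start=A; accept=D,E,H; A-x->B; A-y->C; B-x->D; B-y->E; C-x->F; C-y->G; D-x->D; D-y->E; E-x->F; E-y->G; F-x->H; F-y->G; G-x->G; G-y->G; H-x->H; H-y->G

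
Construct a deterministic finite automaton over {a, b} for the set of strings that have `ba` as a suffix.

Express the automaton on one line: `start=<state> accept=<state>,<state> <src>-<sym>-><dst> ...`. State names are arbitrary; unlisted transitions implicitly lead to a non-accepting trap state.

start=S0 accept=S2 S0-a->S0 S0-b->S1 S1-a->S2 S1-b->S1 S2-a->S0 S2-b->S1

Remember how much of `ba` the current input suffix matches. State S0 means no match yet; S1 means the last symbol is `b`; S2 means the last 2 symbols are `ba`. Only S2 accepts. On a mismatch, fall back to the longest proper suffix that is still a prefix of `ba`.
With 3 states:
        a   b  
>  S0   S0  S1 
   S1   S2  S1 
 * S2   S0  S1 
(> = start, * = accepting)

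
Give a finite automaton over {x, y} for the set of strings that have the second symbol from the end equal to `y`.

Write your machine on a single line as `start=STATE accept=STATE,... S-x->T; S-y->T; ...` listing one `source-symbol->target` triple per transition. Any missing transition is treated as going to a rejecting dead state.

A DFA must remember the last 2 symbols (since which symbol is second-to-last isn't known until the input ends). Use one state per possible window of the last ≤2 symbols; accept from those whose window starts with `y`.
With 7 states:
        x   y  
>  q0   q1  q2 
   q1   q3  q4 
   q2   q5  q6 
   q3   q3  q4 
   q4   q5  q6 
 * q5   q3  q4 
 * q6   q5  q6 
(> = start, * = accepting)

start=q0; accept=q5,q6; q0-x->q1; q0-y->q2; q1-x->q3; q1-y->q4; q2-x->q5; q2-y->q6; q3-x->q3; q3-y->q4; q4-x->q5; q4-y->q6; q5-x->q3; q5-y->q4; q6-x->q5; q6-y->q6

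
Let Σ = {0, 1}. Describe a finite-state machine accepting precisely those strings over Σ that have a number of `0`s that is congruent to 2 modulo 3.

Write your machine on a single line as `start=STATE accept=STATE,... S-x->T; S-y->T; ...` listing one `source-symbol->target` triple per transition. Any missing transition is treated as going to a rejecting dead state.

The only thing that matters is how many `0`s have appeared, reduced mod 3. Use one state per residue: q0 for 0, …, q2 for 2. Reading `0` moves to the next residue; anything else stays put. q2 is accepting.
3 states suffice.
        0   1  
>  q0   q1  q0 
   q1   q2  q1 
 * q2   q0  q2 
(> = start, * = accepting)

start=q0; accept=q2; q0-0->q1; q0-1->q0; q1-0->q2; q1-1->q1; q2-0->q0; q2-1->q2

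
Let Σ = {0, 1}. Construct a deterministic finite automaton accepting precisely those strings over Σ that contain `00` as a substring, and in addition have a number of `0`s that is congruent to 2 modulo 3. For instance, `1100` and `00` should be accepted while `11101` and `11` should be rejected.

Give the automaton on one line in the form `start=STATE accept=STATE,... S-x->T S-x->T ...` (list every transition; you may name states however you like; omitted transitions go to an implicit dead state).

start=q0 accept=q2 q0-0->q1 q0-1->q0 q1-0->q2 q1-1->q3 q2-0->q4 q2-1->q2 q3-0->q5 q3-1->q3 q4-0->q6 q4-1->q4 q5-0->q4 q5-1->q7 q6-0->q2 q6-1->q6 q7-0->q8 q7-1->q7 q8-0->q6 q8-1->q0

Handle the two conditions separately and then intersect. One (3 states) tracks whether and how much of `00` has been seen; the other (3 states) tracks the count of `0`s modulo 3. Each combined state is a pair, one component from each; accept when both components accept.
9 states suffice.
        0   1  
>  q0   q1  q0 
   q1   q2  q3 
 * q2   q4  q2 
   q3   q5  q3 
   q4   q6  q4 
   q5   q4  q7 
   q6   q2  q6 
   q7   q8  q7 
   q8   q6  q0 
(> = start, * = accepting)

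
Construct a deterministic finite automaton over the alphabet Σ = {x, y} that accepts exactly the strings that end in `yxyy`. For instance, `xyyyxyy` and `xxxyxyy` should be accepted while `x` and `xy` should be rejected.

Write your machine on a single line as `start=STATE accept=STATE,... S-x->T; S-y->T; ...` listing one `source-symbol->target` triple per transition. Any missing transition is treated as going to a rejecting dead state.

Remember how much of `yxyy` the current input suffix matches. State q0 means no match yet; q1 means the last symbol is `y`; q2 means the last 2 symbols are `yx`; q3 means the last 3 symbols are `yxy`; q4 means the last 4 symbols are `yxyy`. Only q4 accepts. On a mismatch, fall back to the longest proper suffix that is still a prefix of `yxyy`.
        x   y  
>  q0   q0  q1 
   q1   q2  q1 
   q2   q0  q3 
   q3   q2  q4 
 * q4   q2  q1 
(> = start, * = accepting)

start=q0; accept=q4; q0-x->q0; q0-y->q1; q1-x->q2; q1-y->q1; q2-x->q0; q2-y->q3; q3-x->q2; q3-y->q4; q4-x->q2; q4-y->q1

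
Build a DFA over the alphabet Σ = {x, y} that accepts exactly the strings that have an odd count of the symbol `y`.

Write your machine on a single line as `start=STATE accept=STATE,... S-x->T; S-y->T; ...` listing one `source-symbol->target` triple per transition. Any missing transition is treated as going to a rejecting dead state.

The only thing that matters is how many `y`s have appeared, reduced mod 2. Use one state per residue: A for 0, …, B for 1. Reading `y` moves to the next residue; anything else stays put. B is accepting.
2 states suffice.
       x  y 
>  A   A  B 
 * B   B  A 
(> = start, * = accepting)

start=A; accept=B; A-x->A; A-y->B; B-x->B; B-y->A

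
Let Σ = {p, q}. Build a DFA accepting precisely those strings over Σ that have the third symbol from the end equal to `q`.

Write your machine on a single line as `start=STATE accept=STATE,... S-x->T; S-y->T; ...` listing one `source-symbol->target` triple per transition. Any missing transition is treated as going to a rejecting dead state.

Because acceptance depends on a position counted from the end, the machine has to buffer the most recent 3 symbols. Make each state the string of the last up-to-3 symbols read; on input `x` shift the window left and append `x`. Accept when the buffered window has length 3 and begins with `q`.
15 states suffice.
          p    q  
>  s0     s1   s2 
   s1     s3   s4 
   s2     s5   s6 
   s3     s7   s8 
   s4     s9  s10 
   s5    s11  s12 
   s6    s13  s14 
   s7     s7   s8 
   s8     s9  s10 
   s9    s11  s12 
   s10   s13  s14 
 * s11    s7   s8 
 * s12    s9  s10 
 * s13   s11  s12 
 * s14   s13  s14 
(> = start, * = accepting)

start=s0; accept=s11,s12,s13,s14; s0-p->s1; s0-q->s2; s1-p->s3; s1-q->s4; s2-p->s5; s2-q->s6; s3-p->s7; s3-q->s8; s4-p->s9; s4-q->s10; s5-p->s11; s5-q->s12; s6-p->s13; s6-q->s14; s7-p->s7; s7-q->s8; s8-p->s9; s8-q->s10; s9-p->s11; s9-q->s12; s10-p->s13; s10-q->s14; s11-p->s7; s11-q->s8; s12-p->s9; s12-q->s10; s13-p->s11; s13-q->s12; s14-p->s13; s14-q->s14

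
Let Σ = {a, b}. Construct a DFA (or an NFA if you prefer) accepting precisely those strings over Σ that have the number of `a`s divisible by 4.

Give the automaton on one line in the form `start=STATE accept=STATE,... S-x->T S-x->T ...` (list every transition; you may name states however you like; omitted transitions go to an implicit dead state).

start=s0 accept=s0 s0-a->s1 s0-b->s0 s1-a->s2 s1-b->s1 s2-a->s3 s2-b->s2 s3-a->s0 s3-b->s3

The only thing that matters is how many `a`s have appeared, reduced mod 4. Use one state per residue: s0 for 0, …, s3 for 3. Reading `a` moves to the next residue; anything else stays put. s0 is accepting.
A 4-state machine:
        a   b  
>* s0   s1  s0 
   s1   s2  s1 
   s2   s3  s2 
   s3   s0  s3 
(> = start, * = accepting)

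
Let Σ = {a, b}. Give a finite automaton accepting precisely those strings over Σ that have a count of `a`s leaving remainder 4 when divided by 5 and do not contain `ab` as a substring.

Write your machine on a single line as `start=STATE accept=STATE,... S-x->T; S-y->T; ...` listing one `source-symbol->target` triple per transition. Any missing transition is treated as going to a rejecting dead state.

Build one automaton per condition and run them in lockstep. One (5 states) tracks the count of `a`s modulo 5; the other (3 states) tracks partial matches of the forbidden pattern `ab`. Each combined state is a pair, one component from each; accept when both components accept. Minimizing collapses redundant product states.
7 states suffice.
        a   b  
>  q0   q1  q0 
   q1   q2  q3 
   q2   q4  q3 
   q3   q3  q3 
   q4   q5  q3 
 * q5   q6  q3 
   q6   q1  q3 
(> = start, * = accepting)

start=q0; accept=q5; q0-a->q1; q0-b->q0; q1-a->q2; q1-b->q3; q2-a->q4; q2-b->q3; q3-a->q3; q3-b->q3; q4-a->q5; q4-b->q3; q5-a->q6; q5-b->q3; q6-a->q1; q6-b->q3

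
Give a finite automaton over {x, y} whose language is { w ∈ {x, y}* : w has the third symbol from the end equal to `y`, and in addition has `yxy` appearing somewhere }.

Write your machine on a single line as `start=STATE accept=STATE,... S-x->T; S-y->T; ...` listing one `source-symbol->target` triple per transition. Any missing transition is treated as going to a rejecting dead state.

start=q0; accept=q3,q6,q7,q8; q0-x->q0; q0-y->q1; q1-x->q2; q1-y->q1; q2-x->q0; q2-y->q3; q3-x->q4; q3-y->q5; q4-x->q6; q4-y->q3; q5-x->q7; q5-y->q8; q6-x->q9; q6-y->q10; q7-x->q6; q7-y->q3; q8-x->q7; q8-y->q8; q9-x->q9; q9-y->q10; q10-x->q4; q10-y->q5

Build one automaton per condition and run them in lockstep. One (15 states) tracks the last 3 symbols read; the other (4 states) tracks whether and how much of `yxy` has been seen. Each combined state is a pair, one component from each; accept when both components accept. Minimizing collapses redundant product states.
An 11-state machine:
          x    y  
>  q0     q0   q1 
   q1     q2   q1 
   q2     q0   q3 
 * q3     q4   q5 
   q4     q6   q3 
   q5     q7   q8 
 * q6     q9  q10 
 * q7     q6   q3 
 * q8     q7   q8 
   q9     q9  q10 
   q10    q4   q5 
(> = start, * = accepting)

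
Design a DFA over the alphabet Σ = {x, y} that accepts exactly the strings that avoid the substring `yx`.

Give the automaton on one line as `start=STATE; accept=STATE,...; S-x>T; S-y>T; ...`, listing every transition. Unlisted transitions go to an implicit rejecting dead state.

This is the complement of 'contains `yx`'. Use the same substring-matching states — S0 through S2 holding how much of `yx` has just been matched — but flip the accepting set: everything except the trap S2 accepts.
        x   y  
>* S0   S0  S1 
 * S1   S2  S1 
   S2   S2  S2 
(> = start, * = accepting)

start=S0; accept=S0,S1; S0-x>S0; S0-y>S1; S1-x>S2; S1-y>S1; S2-x>S2; S2-y>S2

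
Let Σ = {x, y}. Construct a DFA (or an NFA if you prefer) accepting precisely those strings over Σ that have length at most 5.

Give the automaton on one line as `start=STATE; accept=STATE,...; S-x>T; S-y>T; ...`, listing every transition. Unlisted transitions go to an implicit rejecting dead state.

start=s0; accept=s0,s1,s2,s3,s4,s5; s0-x>s1; s0-y>s1; s1-x>s2; s1-y>s2; s2-x>s3; s2-y>s3; s3-x>s4; s3-y>s4; s4-x>s5; s4-y>s5; s5-x>s6; s5-y>s6; s6-x>s6; s6-y>s6

We only need to distinguish lengths 0, 1, …, 5, and '>5'. Chain s0 → s1 → s2 → s3 → s4 → s5 → s6 on every symbol, with s6 looping. Accepting states: {s0, s1, s2, s3, s4, s5}.
7 states suffice.
        x   y  
>* s0   s1  s1 
 * s1   s2  s2 
 * s2   s3  s3 
 * s3   s4  s4 
 * s4   s5  s5 
 * s5   s6  s6 
   s6   s6  s6 
(> = start, * = accepting)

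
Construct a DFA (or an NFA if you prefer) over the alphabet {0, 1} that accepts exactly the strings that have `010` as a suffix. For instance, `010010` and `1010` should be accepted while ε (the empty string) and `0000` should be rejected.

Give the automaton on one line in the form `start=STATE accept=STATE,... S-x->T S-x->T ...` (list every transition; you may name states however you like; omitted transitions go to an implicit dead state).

start=S0 accept=S3 S0-0->S1 S0-1->S0 S1-0->S1 S1-1->S2 S2-0->S3 S2-1->S0 S3-0->S1 S3-1->S2

Remember how much of `010` the current input suffix matches. State S0 means no match yet; S1 means the last symbol is `0`; S2 means the last 2 symbols are `01`; S3 means the last 3 symbols are `010`. Only S3 accepts. On a mismatch, fall back to the longest proper suffix that is still a prefix of `010`.
        0   1  
>  S0   S1  S0 
   S1   S1  S2 
   S2   S3  S0 
 * S3   S1  S2 
(> = start, * = accepting)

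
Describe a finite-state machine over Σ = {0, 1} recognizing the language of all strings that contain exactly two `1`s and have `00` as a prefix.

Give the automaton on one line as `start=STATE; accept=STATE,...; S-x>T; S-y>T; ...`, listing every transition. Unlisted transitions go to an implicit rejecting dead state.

Run two small machines in parallel and take their product. One (4 states) tracks the count of `1`s, saturating at 3; the other (4 states) tracks whether the input so far still matches the prefix `00`. Each combined state is a pair, one component from each; accept when both components accept.
        0   1  
>  q0   q1  q2 
   q1   q3  q2 
   q2   q2  q4 
   q3   q3  q5 
   q4   q4  q6 
   q5   q5  q7 
   q6   q6  q6 
 * q7   q7  q8 
   q8   q8  q8 
(> = start, * = accepting)

start=q0; accept=q7; q0-0>q1; q0-1>q2; q1-0>q3; q1-1>q2; q2-0>q2; q2-1>q4; q3-0>q3; q3-1>q5; q4-0>q4; q4-1>q6; q5-0>q5; q5-1>q7; q6-0>q6; q6-1>q6; q7-0>q7; q7-1>q8; q8-0>q8; q8-1>q8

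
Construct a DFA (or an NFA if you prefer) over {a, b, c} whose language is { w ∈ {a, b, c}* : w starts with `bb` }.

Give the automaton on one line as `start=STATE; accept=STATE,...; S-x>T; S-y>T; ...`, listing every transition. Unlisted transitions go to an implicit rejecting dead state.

start=q0; accept=q2; q0-a>q3; q0-b>q1; q0-c>q3; q1-a>q3; q1-b>q2; q1-c>q3; q2-a>q2; q2-b>q2; q2-c>q2; q3-a>q3; q3-b>q3; q3-c>q3

Walk along `bb` while the input agrees: from q0 take `b` to q1, and so on. Any deviation drops to the rejecting sink q3. Once q2 is reached the prefix is confirmed and every continuation is accepted.
With 4 states:
        a   b   c  
>  q0   q3  q1  q3 
   q1   q3  q2  q3 
 * q2   q2  q2  q2 
   q3   q3  q3  q3 
(> = start, * = accepting)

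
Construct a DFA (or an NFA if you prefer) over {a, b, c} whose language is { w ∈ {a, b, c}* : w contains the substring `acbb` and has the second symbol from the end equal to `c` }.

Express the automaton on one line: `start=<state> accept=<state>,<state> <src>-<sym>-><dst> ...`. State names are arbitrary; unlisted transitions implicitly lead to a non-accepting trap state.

Run two small machines in parallel and take their product. One (5 states) tracks whether and how much of `acbb` has been seen; the other (13 states) tracks the last 2 symbols read. Each combined state is a pair, one component from each; accept when both components accept.
          a    b    c  
>  s0     s1   s2   s3 
   s1     s4   s5   s6 
   s2     s7   s8   s9 
   s3    s10  s11  s12 
   s4     s4   s5   s6 
   s5     s7   s8   s9 
   s6    s10  s13  s12 
   s7     s4   s5   s6 
   s8     s7   s8   s9 
   s9    s10  s11  s12 
   s10    s4   s5   s6 
   s11    s7   s8   s9 
   s12   s10  s11  s12 
   s13    s7  s14   s9 
   s14   s15  s14  s16 
   s15   s17  s18  s19 
   s16   s20  s21  s22 
   s17   s17  s18  s19 
   s18   s15  s14  s16 
   s19   s20  s21  s22 
 * s20   s17  s18  s19 
 * s21   s15  s14  s16 
 * s22   s20  s21  s22 
(> = start, * = accepting)

start=s0 accept=s20,s21,s22 s0-a->s1 s0-b->s2 s0-c->s3 s1-a->s4 s1-b->s5 s1-c->s6 s2-a->s7 s2-b->s8 s2-c->s9 s3-a->s10 s3-b->s11 s3-c->s12 s4-a->s4 s4-b->s5 s4-c->s6 s5-a->s7 s5-b->s8 s5-c->s9 s6-a->s10 s6-b->s13 s6-c->s12 s7-a->s4 s7-b->s5 s7-c->s6 s8-a->s7 s8-b->s8 s8-c->s9 s9-a->s10 s9-b->s11 s9-c->s12 s10-a->s4 s10-b->s5 s10-c->s6 s11-a->s7 s11-b->s8 s11-c->s9 s12-a->s10 s12-b->s11 s12-c->s12 s13-a->s7 s13-b->s14 s13-c->s9 s14-a->s15 s14-b->s14 s14-c->s16 s15-a->s17 s15-b->s18 s15-c->s19 s16-a->s20 s16-b->s21 s16-c->s22 s17-a->s17 s17-b->s18 s17-c->s19 s18-a->s15 s18-b->s14 s18-c->s16 s19-a->s20 s19-b->s21 s19-c->s22 s20-a->s17 s20-b->s18 s20-c->s19 s21-a->s15 s21-b->s14 s21-c->s16 s22-a->s20 s22-b->s21 s22-c->s22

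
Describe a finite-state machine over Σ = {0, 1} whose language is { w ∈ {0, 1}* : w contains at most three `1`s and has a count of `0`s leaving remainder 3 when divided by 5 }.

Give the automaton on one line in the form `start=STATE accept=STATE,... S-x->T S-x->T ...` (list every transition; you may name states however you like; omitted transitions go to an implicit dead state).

Build one automaton per condition and run them in lockstep. One (5 states) tracks the count of `1`s, saturating at 4; the other (5 states) tracks the count of `0`s modulo 5. Each combined state is a pair, one component from each; accept when both components accept. Equivalent product states are then merged.
          0    1  
>  q0     q1   q2 
   q1     q3   q4 
   q2     q4   q5 
   q3     q6   q7 
   q4     q7   q8 
   q5     q8   q9 
 * q6    q10  q11 
   q7    q11  q12 
   q8    q12  q13 
   q9    q13  q14 
   q10    q0  q15 
 * q11   q15  q16 
   q12   q16  q17 
   q13   q17  q14 
   q14   q14  q14 
   q15    q2  q18 
 * q16   q18  q19 
   q17   q19  q14 
   q18    q5  q20 
 * q19   q20  q14 
   q20    q9  q14 
(> = start, * = accepting)

start=q0 accept=q6,q11,q16,q19 q0-0->q1 q0-1->q2 q1-0->q3 q1-1->q4 q2-0->q4 q2-1->q5 q3-0->q6 q3-1->q7 q4-0->q7 q4-1->q8 q5-0->q8 q5-1->q9 q6-0->q10 q6-1->q11 q7-0->q11 q7-1->q12 q8-0->q12 q8-1->q13 q9-0->q13 q9-1->q14 q10-0->q0 q10-1->q15 q11-0->q15 q11-1->q16 q12-0->q16 q12-1->q17 q13-0->q17 q13-1->q14 q14-0->q14 q14-1->q14 q15-0->q2 q15-1->q18 q16-0->q18 q16-1->q19 q17-0->q19 q17-1->q14 q18-0->q5 q18-1->q20 q19-0->q20 q19-1->q14 q20-0->q9 q20-1->q14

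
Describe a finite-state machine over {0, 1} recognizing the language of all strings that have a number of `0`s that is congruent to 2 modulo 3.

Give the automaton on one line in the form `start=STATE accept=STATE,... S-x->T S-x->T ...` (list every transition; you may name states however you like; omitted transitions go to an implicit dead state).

Keep the running count of `0`s modulo 3: each `0` advances along the cycle S0 → S1 → S2 → S0 while other symbols loop. Accept at S2.
        0   1  
>  S0   S1  S0 
   S1   S2  S1 
 * S2   S0  S2 
(> = start, * = accepting)

start=S0 accept=S2 S0-0->S1 S0-1->S0 S1-0->S2 S1-1->S1 S2-0->S0 S2-1->S2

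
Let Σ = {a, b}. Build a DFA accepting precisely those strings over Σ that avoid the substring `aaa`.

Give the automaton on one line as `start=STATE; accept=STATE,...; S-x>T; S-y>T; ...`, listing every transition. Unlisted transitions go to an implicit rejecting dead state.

This is the complement of 'contains `aaa`'. Use the same substring-matching states — q0 through q3 holding how much of `aaa` has just been matched — but flip the accepting set: everything except the trap q3 accepts.
4 states suffice.
        a   b  
>* q0   q1  q0 
 * q1   q2  q0 
 * q2   q3  q0 
   q3   q3  q3 
(> = start, * = accepting)

start=q0; accept=q0,q1,q2; q0-a>q1; q0-b>q0; q1-a>q2; q1-b>q0; q2-a>q3; q2-b>q0; q3-a>q3; q3-b>q3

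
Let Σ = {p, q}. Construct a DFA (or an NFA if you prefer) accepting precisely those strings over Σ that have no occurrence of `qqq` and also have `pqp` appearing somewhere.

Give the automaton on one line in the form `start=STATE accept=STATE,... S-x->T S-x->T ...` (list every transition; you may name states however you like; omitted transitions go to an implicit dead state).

start=S0 accept=S5,S7,S8 S0-p->S1 S0-q->S2 S1-p->S1 S1-q->S3 S2-p->S1 S2-q->S4 S3-p->S5 S3-q->S4 S4-p->S1 S4-q->S6 S5-p->S5 S5-q->S7 S6-p->S6 S6-q->S6 S7-p->S5 S7-q->S8 S8-p->S5 S8-q->S6

Handle the two conditions separately and then intersect. The first has 4 states tracking partial matches of the forbidden pattern `qqq`; the second has 4 states tracking whether and how much of `pqp` has been seen. A product state is a pair (one from each), accepting exactly when both do. Minimizing collapses redundant product states.
        p   q  
>  S0   S1  S2 
   S1   S1  S3 
   S2   S1  S4 
   S3   S5  S4 
   S4   S1  S6 
 * S5   S5  S7 
   S6   S6  S6 
 * S7   S5  S8 
 * S8   S5  S6 
(> = start, * = accepting)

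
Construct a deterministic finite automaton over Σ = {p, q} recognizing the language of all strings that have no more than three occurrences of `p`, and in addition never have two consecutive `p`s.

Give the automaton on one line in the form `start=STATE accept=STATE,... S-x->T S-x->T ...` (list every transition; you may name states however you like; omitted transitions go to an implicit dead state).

start=S0 accept=S0,S1,S3,S4,S5,S6 S0-p->S1 S0-q->S0 S1-p->S2 S1-q->S3 S2-p->S2 S2-q->S2 S3-p->S4 S3-q->S3 S4-p->S2 S4-q->S5 S5-p->S6 S5-q->S5 S6-p->S2 S6-q->S6

Run two small machines in parallel and take their product. One (5 states) tracks the count of `p`s, saturating at 4; the other (3 states) tracks partial matches of the forbidden pattern `pp`. Each combined state is a pair, one component from each; accept when both components accept. After merging equivalent states the machine shrinks.
With 7 states:
        p   q  
>* S0   S1  S0 
 * S1   S2  S3 
   S2   S2  S2 
 * S3   S4  S3 
 * S4   S2  S5 
 * S5   S6  S5 
 * S6   S2  S6 
(> = start, * = accepting)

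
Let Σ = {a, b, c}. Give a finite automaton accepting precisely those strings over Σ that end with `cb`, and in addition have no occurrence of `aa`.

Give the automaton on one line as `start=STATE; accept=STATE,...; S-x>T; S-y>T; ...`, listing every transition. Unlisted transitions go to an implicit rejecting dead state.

Build one automaton per condition and run them in lockstep. One (3 states) tracks how much of the suffix `cb` has currently been matched; the other (3 states) tracks partial matches of the forbidden pattern `aa`. Each combined state is a pair, one component from each; accept when both components accept. After merging equivalent states the machine shrinks.
With 5 states:
        a   b   c  
>  q0   q1  q0  q2 
   q1   q3  q0  q2 
   q2   q1  q4  q2 
   q3   q3  q3  q3 
 * q4   q1  q0  q2 
(> = start, * = accepting)

start=q0; accept=q4; q0-a>q1; q0-b>q0; q0-c>q2; q1-a>q3; q1-b>q0; q1-c>q2; q2-a>q1; q2-b>q4; q2-c>q2; q3-a>q3; q3-b>q3; q3-c>q3; q4-a>q1; q4-b>q0; q4-c>q2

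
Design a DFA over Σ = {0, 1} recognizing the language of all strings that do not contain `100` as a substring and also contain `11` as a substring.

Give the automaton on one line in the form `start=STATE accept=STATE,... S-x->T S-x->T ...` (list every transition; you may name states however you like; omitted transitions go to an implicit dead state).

Run two small machines in parallel and take their product. The first has 4 states tracking partial matches of the forbidden pattern `100`; the second has 3 states tracking whether and how much of `11` has been seen. A product state is a pair (one from each), accepting exactly when both do. Equivalent product states are then merged.
        0   1  
>  q0   q0  q1 
   q1   q2  q3 
   q2   q4  q1 
 * q3   q5  q3 
   q4   q4  q4 
 * q5   q4  q3 
(> = start, * = accepting)

start=q0 accept=q3,q5 q0-0->q0 q0-1->q1 q1-0->q2 q1-1->q3 q2-0->q4 q2-1->q1 q3-0->q5 q3-1->q3 q4-0->q4 q4-1->q4 q5-0->q4 q5-1->q3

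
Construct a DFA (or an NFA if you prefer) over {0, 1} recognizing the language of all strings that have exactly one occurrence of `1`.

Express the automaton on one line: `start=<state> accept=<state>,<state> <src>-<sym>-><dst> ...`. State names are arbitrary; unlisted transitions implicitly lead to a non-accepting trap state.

start=A accept=B A-0->A A-1->B B-0->B B-1->C C-0->C C-1->C

Count `1`s, saturating at 2: state A means no `1` yet, B means one `1` seen, C means more than one. Each `1` increments (capped at C); other symbols loop. Accept from {B}.
       0  1 
>  A   A  B 
 * B   B  C 
   C   C  C 
(> = start, * = accepting)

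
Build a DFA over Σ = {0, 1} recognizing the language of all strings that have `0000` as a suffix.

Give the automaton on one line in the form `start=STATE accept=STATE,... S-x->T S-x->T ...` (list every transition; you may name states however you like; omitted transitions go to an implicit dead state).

start=q0 accept=q4 q0-0->q1 q0-1->q0 q1-0->q2 q1-1->q0 q2-0->q3 q2-1->q0 q3-0->q4 q3-1->q0 q4-0->q4 q4-1->q0

Remember how much of `0000` the current input suffix matches. State q0 means no match yet; q1 means the last symbol is `0`; q2 means the last 2 symbols are `00`; q3 means the last 3 symbols are `000`; q4 means the last 4 symbols are `0000`. Only q4 accepts. On a mismatch, fall back to the longest proper suffix that is still a prefix of `0000`.
With 5 states:
        0   1  
>  q0   q1  q0 
   q1   q2  q0 
   q2   q3  q0 
   q3   q4  q0 
 * q4   q4  q0 
(> = start, * = accepting)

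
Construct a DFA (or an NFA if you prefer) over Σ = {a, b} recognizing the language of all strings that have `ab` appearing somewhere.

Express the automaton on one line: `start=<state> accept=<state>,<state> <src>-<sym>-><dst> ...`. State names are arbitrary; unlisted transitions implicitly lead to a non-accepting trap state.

Track how much of `ab` has been matched so far: state S0 is no progress, S2 is the absorbing accept state reached once `ab` has occurred. Intermediate states record partial matches; on a mismatch, fall back to the longest reusable overlap.
With 3 states:
        a   b  
>  S0   S1  S0 
   S1   S1  S2 
 * S2   S2  S2 
(> = start, * = accepting)

start=S0 accept=S2 S0-a->S1 S0-b->S0 S1-a->S1 S1-b->S2 S2-a->S2 S2-b->S2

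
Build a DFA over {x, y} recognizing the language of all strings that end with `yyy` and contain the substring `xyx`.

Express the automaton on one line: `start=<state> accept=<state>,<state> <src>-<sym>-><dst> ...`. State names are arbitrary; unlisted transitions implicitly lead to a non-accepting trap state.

Run two small machines in parallel and take their product. The first has 4 states tracking how much of the suffix `yyy` has currently been matched; the second has 4 states tracking whether and how much of `xyx` has been seen. A product state is a pair (one from each), accepting exactly when both do. After merging equivalent states the machine shrinks.
        x   y  
>  S0   S1  S0 
   S1   S1  S2 
   S2   S3  S0 
   S3   S3  S4 
   S4   S3  S5 
   S5   S3  S6 
 * S6   S3  S6 
(> = start, * = accepting)

start=S0 accept=S6 S0-x->S1 S0-y->S0 S1-x->S1 S1-y->S2 S2-x->S3 S2-y->S0 S3-x->S3 S3-y->S4 S4-x->S3 S4-y->S5 S5-x->S3 S5-y->S6 S6-x->S3 S6-y->S6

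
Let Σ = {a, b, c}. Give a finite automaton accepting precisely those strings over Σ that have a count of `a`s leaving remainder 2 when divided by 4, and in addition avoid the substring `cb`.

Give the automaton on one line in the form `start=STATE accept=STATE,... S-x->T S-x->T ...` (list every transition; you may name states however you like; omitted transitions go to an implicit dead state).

Build one automaton per condition and run them in lockstep. One (4 states) tracks the count of `a`s modulo 4; the other (3 states) tracks partial matches of the forbidden pattern `cb`. Each combined state is a pair, one component from each; accept when both components accept.
12 states suffice.
          a    b    c  
>  s0     s1   s0   s2 
   s1     s3   s1   s4 
   s2     s1   s5   s2 
 * s3     s6   s3   s7 
   s4     s3   s8   s4 
   s5     s8   s5   s5 
   s6     s0   s6   s9 
 * s7     s6  s10   s7 
   s8    s10   s8   s8 
   s9     s0  s11   s9 
   s10   s11  s10  s10 
   s11    s5  s11  s11 
(> = start, * = accepting)

start=s0 accept=s3,s7 s0-a->s1 s0-b->s0 s0-c->s2 s1-a->s3 s1-b->s1 s1-c->s4 s2-a->s1 s2-b->s5 s2-c->s2 s3-a->s6 s3-b->s3 s3-c->s7 s4-a->s3 s4-b->s8 s4-c->s4 s5-a->s8 s5-b->s5 s5-c->s5 s6-a->s0 s6-b->s6 s6-c->s9 s7-a->s6 s7-b->s10 s7-c->s7 s8-a->s10 s8-b->s8 s8-c->s8 s9-a->s0 s9-b->s11 s9-c->s9 s10-a->s11 s10-b->s10 s10-c->s10 s11-a->s5 s11-b->s11 s11-c->s11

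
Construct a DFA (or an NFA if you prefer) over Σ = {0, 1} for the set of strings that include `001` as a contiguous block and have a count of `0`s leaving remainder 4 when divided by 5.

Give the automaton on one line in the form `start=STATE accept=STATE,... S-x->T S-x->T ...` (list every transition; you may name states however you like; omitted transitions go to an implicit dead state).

Build one automaton per condition and run them in lockstep. One (4 states) tracks whether and how much of `001` has been seen; the other (5 states) tracks the count of `0`s modulo 5. Each combined state is a pair, one component from each; accept when both components accept.
20 states suffice.
       0  1 
>  A   B  A 
   B   C  D 
   C   E  F 
   D   G  D 
   E   H  I 
   F   I  F 
   G   E  J 
   H   K  L 
   I   L  I 
   J   M  J 
   K   N  O 
 * L   O  L 
   M   H  P 
   N   C  Q 
   O   Q  O 
   P   R  P 
   Q   F  Q 
   R   K  S 
   S   T  S 
   T   N  A 
(> = start, * = accepting)

start=A accept=L A-0->B A-1->A B-0->C B-1->D C-0->E C-1->F D-0->G D-1->D E-0->H E-1->I F-0->I F-1->F G-0->E G-1->J H-0->K H-1->L I-0->L I-1->I J-0->M J-1->J K-0->N K-1->O L-0->O L-1->L M-0->H M-1->P N-0->C N-1->Q O-0->Q O-1->O P-0->R P-1->P Q-0->F Q-1->Q R-0->K R-1->S S-0->T S-1->S T-0->N T-1->A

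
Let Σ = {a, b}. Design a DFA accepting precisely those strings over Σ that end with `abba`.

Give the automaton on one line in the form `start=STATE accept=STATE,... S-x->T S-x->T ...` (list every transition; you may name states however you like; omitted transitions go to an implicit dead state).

Let each state record the length of the longest suffix of the input read so far that is also a prefix of `abba`. S1 means the last symbol is `a`; S2 means the last 2 symbols are `ab`; S3 means the last 3 symbols are `abb`; S4 means the last 4 symbols are `abba`. Accept only at S4, where the string currently ends in `abba`.
5 states suffice.
        a   b  
>  S0   S1  S0 
   S1   S1  S2 
   S2   S1  S3 
   S3   S4  S0 
 * S4   S1  S2 
(> = start, * = accepting)

start=S0 accept=S4 S0-a->S1 S0-b->S0 S1-a->S1 S1-b->S2 S2-a->S1 S2-b->S3 S3-a->S4 S3-b->S0 S4-a->S1 S4-b->S2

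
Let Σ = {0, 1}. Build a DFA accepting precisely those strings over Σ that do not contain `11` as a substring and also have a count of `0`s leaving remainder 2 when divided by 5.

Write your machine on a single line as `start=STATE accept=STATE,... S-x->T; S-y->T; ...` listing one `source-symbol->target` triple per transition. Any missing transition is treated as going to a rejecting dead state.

Handle the two conditions separately and then intersect. One (3 states) tracks partial matches of the forbidden pattern `11`; the other (5 states) tracks the count of `0`s modulo 5. Each combined state is a pair, one component from each; accept when both components accept. Minimizing collapses redundant product states.
          0    1  
>  q0     q1   q2 
   q1     q3   q4 
   q2     q1   q5 
 * q3     q6   q7 
   q4     q3   q5 
   q5     q5   q5 
   q6     q8   q9 
 * q7     q6   q5 
   q8     q0  q10 
   q9     q8   q5 
   q10    q0   q5 
(> = start, * = accepting)

start=q0; accept=q3,q7; q0-0->q1; q0-1->q2; q1-0->q3; q1-1->q4; q2-0->q1; q2-1->q5; q3-0->q6; q3-1->q7; q4-0->q3; q4-1->q5; q5-0->q5; q5-1->q5; q6-0->q8; q6-1->q9; q7-0->q6; q7-1->q5; q8-0->q0; q8-1->q10; q9-0->q8; q9-1->q5; q10-0->q0; q10-1->q5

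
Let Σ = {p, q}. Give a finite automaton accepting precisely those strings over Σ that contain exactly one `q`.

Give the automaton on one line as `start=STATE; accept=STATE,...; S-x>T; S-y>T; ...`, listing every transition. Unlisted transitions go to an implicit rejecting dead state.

start=S0; accept=S1; S0-p>S0; S0-q>S1; S1-p>S1; S1-q>S2; S2-p>S2; S2-q>S2

Only the number of `q`s matters, and only up to 2. Make a chain S0 → S1 → S2 advanced by each `q` (with S2 absorbing); every other symbol self-loops. The accepting set is {S1}.
With 3 states:
        p   q  
>  S0   S0  S1 
 * S1   S1  S2 
   S2   S2  S2 
(> = start, * = accepting)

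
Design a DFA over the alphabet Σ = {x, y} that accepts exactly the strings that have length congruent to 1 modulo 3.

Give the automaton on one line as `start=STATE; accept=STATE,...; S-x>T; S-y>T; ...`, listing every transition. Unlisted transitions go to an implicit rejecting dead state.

start=q0; accept=q1; q0-x>q1; q0-y>q1; q1-x>q2; q1-y>q2; q2-x>q0; q2-y>q0

Count input length modulo 3: every symbol advances one step around the cycle q0 → q1 → q2 → q0. Accept at q1.
With 3 states:
        x   y  
>  q0   q1  q1 
 * q1   q2  q2 
   q2   q0  q0 
(> = start, * = accepting)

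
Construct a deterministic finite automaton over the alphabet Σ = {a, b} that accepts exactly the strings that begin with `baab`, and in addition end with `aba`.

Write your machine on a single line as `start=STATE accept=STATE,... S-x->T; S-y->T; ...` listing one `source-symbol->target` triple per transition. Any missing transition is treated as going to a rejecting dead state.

start=q0; accept=q6; q0-a->q1; q0-b->q2; q1-a->q1; q1-b->q1; q2-a->q3; q2-b->q1; q3-a->q4; q3-b->q1; q4-a->q1; q4-b->q5; q5-a->q6; q5-b->q7; q6-a->q8; q6-b->q5; q7-a->q8; q7-b->q7; q8-a->q8; q8-b->q5

Handle the two conditions separately and then intersect. One (6 states) tracks whether the input so far still matches the prefix `baab`; the other (4 states) tracks how much of the suffix `aba` has currently been matched. Each combined state is a pair, one component from each; accept when both components accept. Minimizing collapses redundant product states.
9 states suffice.
        a   b  
>  q0   q1  q2 
   q1   q1  q1 
   q2   q3  q1 
   q3   q4  q1 
   q4   q1  q5 
   q5   q6  q7 
 * q6   q8  q5 
   q7   q8  q7 
   q8   q8  q5 
(> = start, * = accepting)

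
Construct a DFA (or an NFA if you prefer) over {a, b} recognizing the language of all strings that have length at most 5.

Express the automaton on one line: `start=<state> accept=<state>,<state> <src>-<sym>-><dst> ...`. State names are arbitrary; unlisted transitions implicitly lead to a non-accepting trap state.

Count input length up to 6: every symbol moves from q0 toward q6, which means 'more than 5' and absorbs. Accept from {q0, q1, q2, q3, q4, q5}.
With 7 states:
        a   b  
>* q0   q1  q1 
 * q1   q2  q2 
 * q2   q3  q3 
 * q3   q4  q4 
 * q4   q5  q5 
 * q5   q6  q6 
   q6   q6  q6 
(> = start, * = accepting)

start=q0 accept=q0,q1,q2,q3,q4,q5 q0-a->q1 q0-b->q1 q1-a->q2 q1-b->q2 q2-a->q3 q2-b->q3 q3-a->q4 q3-b->q4 q4-a->q5 q4-b->q5 q5-a->q6 q5-b->q6 q6-a->q6 q6-b->q6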